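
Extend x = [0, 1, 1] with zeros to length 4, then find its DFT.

Original 3-point DFT: [2, -1, -1]
Zero-padded 4-point DFT provides frequency interpolation.

DFT_4([x, 0, ...]) = [2, -1-1i, 0, -1+1i]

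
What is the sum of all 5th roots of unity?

Sum of all nth roots of unity equals 0 for n > 1 (geometric series with r ≠ 1).

0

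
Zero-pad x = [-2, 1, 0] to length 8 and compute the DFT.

Original 3-point DFT: [-1, -2.5000-0.8660i, -2.5000+0.8660i]
Zero-padded 8-point DFT provides frequency interpolation.

DFT_8([x, 0, ...]) = [-1, -1.2929-0.7071i, -2-1i, -2.7071-0.7071i, -3, -2.7071+0.7071i, -2+1i, -1.2929+0.7071i]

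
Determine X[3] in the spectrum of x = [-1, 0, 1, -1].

X[3] = Σ(n=0 to 3) x[n] · ω_4^(3n) where ω_4 = e^(-2πi/4)
= (-1)·ω_4^0 + (0)·ω_4^3 + (1)·ω_4^6 + (-1)·ω_4^9

X[3] = -2+1i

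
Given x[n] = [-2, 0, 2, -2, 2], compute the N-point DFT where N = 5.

X[k] = Σ(n=0 to 4) x[n] · ω_5^(nk)
where ω_5 = e^(-2πi/5)

Computing each X[k]:
X[0] = 0
X[1] = -1.3820-0.4490i
X[2] = -3.6180+4.9798i
X[3] = -3.6180-4.9798i
X[4] = -1.3820+0.4490i

X = [0, -1.3820-0.4490i, -3.6180+4.9798i, -3.6180-4.9798i, -1.3820+0.4490i]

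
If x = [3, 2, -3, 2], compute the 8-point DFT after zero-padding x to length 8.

Original 4-point DFT: [4, 6, -4, 6]
Zero-padded 8-point DFT provides frequency interpolation.

DFT_8([x, 0, ...]) = [4, 3.0000+0.1716i, 6, 3.0000-5.8284i, -4, 3.0000+5.8284i, 6, 3.0000-0.1716i]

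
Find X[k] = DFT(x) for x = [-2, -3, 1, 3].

X[k] = Σ(n=0 to 3) x[n] · ω_4^(nk)
where ω_4 = e^(-2πi/4)

Computing each X[k]:
X[0] = -1
X[1] = -3+6i
X[2] = -1
X[3] = -3-6i

X = [-1, -3+6i, -1, -3-6i]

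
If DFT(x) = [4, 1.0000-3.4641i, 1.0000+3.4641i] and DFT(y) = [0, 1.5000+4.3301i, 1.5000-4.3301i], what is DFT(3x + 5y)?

By linearity: DFT(3x + 5y) = 3·DFT(x) + 5·DFT(y)
= 3·[4, 1.0000-3.4641i, 1.0000+3.4641i] + 5·[0, 1.5000+4.3301i, 1.5000-4.3301i]

Computing element-wise:
Z[0] = 3·(4) + 5·(0) = 12
Z[1] = 3·(1.0000-3.4641i) + 5·(1.5000+4.3301i) = 10.5000+11.2582i
Z[2] = 3·(1.0000+3.4641i) + 5·(1.5000-4.3301i) = 10.5000-11.2582i

DFT(3x + 5y) = 3·X + 5·Y = [12, 10.5000+11.2582i, 10.5000-11.2582i]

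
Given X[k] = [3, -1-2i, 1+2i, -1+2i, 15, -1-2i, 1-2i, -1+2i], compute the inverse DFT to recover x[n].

x[n] = (1/8) Σ(k=0 to 7) X[k] · e^(2πikn/8)

Computing each x[n]:
x[0] = 2
x[1] = -2
x[2] = 3
x[3] = -1
x[4] = 3
x[5] = -2
x[6] = 1
x[7] = -1

x = [2, -2, 3, -1, 3, -2, 1, -1]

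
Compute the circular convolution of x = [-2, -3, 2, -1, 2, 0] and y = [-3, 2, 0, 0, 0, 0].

(x ⊛ y)[n] = Σ(m=0 to 5) x[m] · y[(n-m) mod 6]

Computing each output sample:
(x ⊛ y)[0] = 6
(x ⊛ y)[1] = 5
(x ⊛ y)[2] = -12
(x ⊛ y)[3] = 7
(x ⊛ y)[4] = -8
(x ⊛ y)[5] = 4

x ⊛ y = [6, 5, -12, 7, -8, 4]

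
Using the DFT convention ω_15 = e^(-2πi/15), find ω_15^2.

ω_15^2 = e^(-2πi·2/15)
= cos(-2π·2/15) + i·sin(-2π·2/15)
= cos(-4π/15) + i·sin(-4π/15)

ω_15^2 = cos(-4π/15) + i·sin(-4π/15) = 0.6691-0.7431i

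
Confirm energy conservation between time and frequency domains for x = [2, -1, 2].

Time domain:
Σ|x[n]|² = |2|² + |-1|² + |2|² = 9.0000

Frequency domain:
(1/3)Σ|X[k]|² = (1/3)(|3|² + |1.5000+2.5981i|² + |1.5000-2.5981i|²) = (1/3)·27.0000 = 9.0000

Both sides agree, confirming Parseval's theorem.

Σ|x[n]|² = (1/N)Σ|X[k]|² = 9.0000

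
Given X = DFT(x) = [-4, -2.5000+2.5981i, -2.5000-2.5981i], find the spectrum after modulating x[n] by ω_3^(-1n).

Modulation property: DFT(ω_3^(-1n)·x[n]) = X[(k-1) mod 3], so circularly shift X by 1 positions.

X[k-1] = [-2.5000-2.5981i, -4, -2.5000+2.5981i]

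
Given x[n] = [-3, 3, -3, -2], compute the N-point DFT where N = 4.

X[k] = Σ(n=0 to 3) x[n] · ω_4^(nk)
where ω_4 = e^(-2πi/4)

Computing each X[k]:
X[0] = -5
X[1] = -5i
X[2] = -7
X[3] = 5i

X = [-5, -5i, -7, 5i]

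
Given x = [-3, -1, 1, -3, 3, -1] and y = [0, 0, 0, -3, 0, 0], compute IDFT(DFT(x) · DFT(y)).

(x ⊛ y)[n] = Σ(m=0 to 5) x[m] · y[(n-m) mod 6]

Computing each output sample:
(x ⊛ y)[0] = 9
(x ⊛ y)[1] = -9
(x ⊛ y)[2] = 3
(x ⊛ y)[3] = 9
(x ⊛ y)[4] = 3
(x ⊛ y)[5] = -3

x ⊛ y = [9, -9, 3, 9, 3, -3]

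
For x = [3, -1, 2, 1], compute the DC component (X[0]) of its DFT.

X[0] = Σ(n=0 to 3) x[n] · ω_4^0 = Σ x[n]
= (3) + (-1) + (2) + (1)

X[0] = 5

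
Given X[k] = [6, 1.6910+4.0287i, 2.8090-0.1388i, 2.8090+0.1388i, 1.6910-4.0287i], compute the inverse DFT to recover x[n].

x[n] = (1/5) Σ(k=0 to 4) X[k] · e^(2πikn/5)

Computing each x[n]:
x[0] = 3
x[1] = -1
x[2] = 0
x[3] = 2
x[4] = 2

x = [3, -1, 0, 2, 2]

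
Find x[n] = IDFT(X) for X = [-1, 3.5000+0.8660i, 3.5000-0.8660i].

x[n] = (1/3) Σ(k=0 to 2) X[k] · e^(2πikn/3)

Computing each x[n]:
x[0] = 2
x[1] = -2
x[2] = -1

x = [2, -2, -1]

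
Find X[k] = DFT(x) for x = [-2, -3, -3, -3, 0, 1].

X[k] = Σ(n=0 to 5) x[n] · ω_6^(nk)
where ω_6 = e^(-2πi/6)

Computing each X[k]:
X[0] = -10
X[1] = 1.5000+6.0622i
X[2] = -2.5000+0.8660i
X[3] = 0
X[4] = -2.5000-0.8660i
X[5] = 1.5000-6.0622i

X = [-10, 1.5000+6.0622i, -2.5000+0.8660i, 0, -2.5000-0.8660i, 1.5000-6.0622i]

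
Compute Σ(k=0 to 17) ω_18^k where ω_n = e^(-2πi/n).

Sum of all nth roots of unity equals 0 for n > 1 (geometric series with r ≠ 1).

0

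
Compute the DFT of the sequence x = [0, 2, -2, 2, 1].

X[k] = Σ(n=0 to 4) x[n] · ω_5^(nk)
where ω_5 = e^(-2πi/5)

Computing each X[k]:
X[0] = 3
X[1] = 0.9271+1.4001i
X[2] = -2.4271-4.3920i
X[3] = -2.4271+4.3920i
X[4] = 0.9271-1.4001i

X = [3, 0.9271+1.4001i, -2.4271-4.3920i, -2.4271+4.3920i, 0.9271-1.4001i]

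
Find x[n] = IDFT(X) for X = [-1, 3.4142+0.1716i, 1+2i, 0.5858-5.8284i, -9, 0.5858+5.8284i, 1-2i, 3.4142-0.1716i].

x[n] = (1/8) Σ(k=0 to 7) X[k] · e^(2πikn/8)

Computing each x[n]:
x[0] = 0
x[1] = 2
x[2] = -3
x[3] = 2
x[4] = -2
x[5] = -1
x[6] = 0
x[7] = 1

x = [0, 2, -3, 2, -2, -1, 0, 1]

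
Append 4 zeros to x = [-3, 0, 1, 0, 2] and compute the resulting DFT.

Original 5-point DFT: [0, -3.1910+1.3143i, -4.3090+2.1266i, -4.3090-2.1266i, -3.1910-1.3143i]
Zero-padded 9-point DFT provides frequency interpolation.

DFT_9([x, 0, ...]) = [0, -4.7057-1.6688i, -2.4076+0.9436i, -4.5000-0.8660i, -1.8867+2.6124i, -1.8867-2.6124i, -4.5000+0.8660i, -2.4076-0.9436i, -4.7057+1.6688i]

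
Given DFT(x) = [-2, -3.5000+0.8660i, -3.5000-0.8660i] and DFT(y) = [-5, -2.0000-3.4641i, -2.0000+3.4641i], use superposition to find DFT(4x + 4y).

By linearity: DFT(4x + 4y) = 4·DFT(x) + 4·DFT(y)
= 4·[-2, -3.5000+0.8660i, -3.5000-0.8660i] + 4·[-5, -2.0000-3.4641i, -2.0000+3.4641i]

Computing element-wise:
Z[0] = 4·(-2) + 4·(-5) = -28
Z[1] = 4·(-3.5000+0.8660i) + 4·(-2.0000-3.4641i) = -22.0000-10.3924i
Z[2] = 4·(-3.5000-0.8660i) + 4·(-2.0000+3.4641i) = -22.0000+10.3924i

DFT(4x + 4y) = 4·X + 4·Y = [-28, -22.0000-10.3924i, -22.0000+10.3924i]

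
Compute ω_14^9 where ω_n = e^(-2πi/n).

ω_14^9 = e^(-2πi·9/14)
= cos(-2π·9/14) + i·sin(-2π·9/14)
= cos(-18π/14) + i·sin(-18π/14)

ω_14^9 = cos(-18π/14) + i·sin(-18π/14) = -0.6235+0.7818i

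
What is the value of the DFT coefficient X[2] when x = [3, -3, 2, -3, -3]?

X[2] = Σ(n=0 to 4) x[n] · ω_5^(2n) where ω_5 = e^(-2πi/5)
= (3)·ω_5^0 + (-3)·ω_5^2 + (2)·ω_5^4 + (-3)·ω_5^6 + (-3)·ω_5^8

X[2] = 7.5451+4.7553i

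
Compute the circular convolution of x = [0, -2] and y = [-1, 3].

(x ⊛ y)[n] = Σ(m=0 to 1) x[m] · y[(n-m) mod 2]

Computing each output sample:
(x ⊛ y)[0] = -6
(x ⊛ y)[1] = 2

x ⊛ y = [-6, 2]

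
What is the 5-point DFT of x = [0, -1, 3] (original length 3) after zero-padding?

Original 3-point DFT: [2, -1.0000+3.4641i, -1.0000-3.4641i]
Zero-padded 5-point DFT provides frequency interpolation.

DFT_5([x, 0, ...]) = [2, -2.7361-0.8123i, 1.7361+3.4410i, 1.7361-3.4410i, -2.7361+0.8123i]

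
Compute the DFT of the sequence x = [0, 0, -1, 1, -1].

X[k] = Σ(n=0 to 4) x[n] · ω_5^(nk)
where ω_5 = e^(-2πi/5)

Computing each X[k]:
X[0] = -1
X[1] = -0.3090+0.2245i
X[2] = 0.8090-2.4899i
X[3] = 0.8090+2.4899i
X[4] = -0.3090-0.2245i

X = [-1, -0.3090+0.2245i, 0.8090-2.4899i, 0.8090+2.4899i, -0.3090-0.2245i]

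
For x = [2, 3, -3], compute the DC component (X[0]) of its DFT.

X[0] = Σ(n=0 to 2) x[n] · ω_3^0 = Σ x[n]
= (2) + (3) + (-3)

X[0] = 2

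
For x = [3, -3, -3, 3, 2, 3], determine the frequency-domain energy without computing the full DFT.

Parseval: Σ|x[n]|² = (1/N)Σ|X[k]|², so Σ|X[k]|² = N·Σ|x[n]|² = 6·49.0000

Σ|X[k]|² = N·Σ|x[n]|² = 6·49.0000 = 294.0000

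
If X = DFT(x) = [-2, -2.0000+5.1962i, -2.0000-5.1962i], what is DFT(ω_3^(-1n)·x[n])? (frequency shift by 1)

Modulation property: DFT(ω_3^(-1n)·x[n]) = X[(k-1) mod 3], so circularly shift X by 1 positions.

X[k-1] = [-2.0000-5.1962i, -2, -2.0000+5.1962i]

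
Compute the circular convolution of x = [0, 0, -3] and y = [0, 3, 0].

(x ⊛ y)[n] = Σ(m=0 to 2) x[m] · y[(n-m) mod 3]

Computing each output sample:
(x ⊛ y)[0] = -9
(x ⊛ y)[1] = 0
(x ⊛ y)[2] = 0

x ⊛ y = [-9, 0, 0]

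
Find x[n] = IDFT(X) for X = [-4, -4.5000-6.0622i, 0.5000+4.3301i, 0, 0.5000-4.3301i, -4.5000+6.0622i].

x[n] = (1/6) Σ(k=0 to 5) X[k] · e^(2πikn/6)

Computing each x[n]:
x[0] = -2
x[1] = -1
x[2] = 3
x[3] = 1
x[4] = -3
x[5] = -2

x = [-2, -1, 3, 1, -3, -2]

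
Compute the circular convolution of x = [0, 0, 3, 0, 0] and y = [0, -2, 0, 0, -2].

(x ⊛ y)[n] = Σ(m=0 to 4) x[m] · y[(n-m) mod 5]

Computing each output sample:
(x ⊛ y)[0] = 0
(x ⊛ y)[1] = -6
(x ⊛ y)[2] = 0
(x ⊛ y)[3] = -6
(x ⊛ y)[4] = 0

x ⊛ y = [0, -6, 0, -6, 0]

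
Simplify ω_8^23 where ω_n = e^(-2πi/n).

Since ω_8^8 = 1, powers reduce modulo 8.
23 mod 8 = 7
So ω_8^23 = ω_8^7 = e^(-2πi·7/8)

ω_8^23 = ω_8^7 = 0.7071+0.7071i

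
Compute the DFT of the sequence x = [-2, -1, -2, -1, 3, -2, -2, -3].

X[k] = Σ(n=0 to 7) x[n] · ω_8^(nk)
where ω_8 = e^(-2πi/8)

Computing each X[k]:
X[0] = -10
X[1] = -5.7071-2.1213i
X[2] = 5-1i
X[3] = -4.2929-2.1213i
X[4] = 4
X[5] = -4.2929+2.1213i
X[6] = 5+1i
X[7] = -5.7071+2.1213i

X = [-10, -5.7071-2.1213i, 5-1i, -4.2929-2.1213i, 4, -4.2929+2.1213i, 5+1i, -5.7071+2.1213i]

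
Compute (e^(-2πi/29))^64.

Since ω_29^29 = 1, powers reduce modulo 29.
64 mod 29 = 6
So ω_29^64 = ω_29^6 = e^(-2πi·6/29)

ω_29^64 = ω_29^6 = 0.2675-0.9635i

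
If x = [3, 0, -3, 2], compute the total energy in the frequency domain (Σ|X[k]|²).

Parseval: Σ|x[n]|² = (1/N)Σ|X[k]|², so Σ|X[k]|² = N·Σ|x[n]|² = 4·22.0000

Σ|X[k]|² = N·Σ|x[n]|² = 4·22.0000 = 88.0000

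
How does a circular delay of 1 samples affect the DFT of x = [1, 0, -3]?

Time shift by 1: X_shifted[k] = ω_3^(1k) · X[k]
Shifted x = [-3, 1, 0]

DFT(x[n-1]) = [-2, -3.5000-0.8660i, -3.5000+0.8660i]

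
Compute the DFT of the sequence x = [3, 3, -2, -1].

X[k] = Σ(n=0 to 3) x[n] · ω_4^(nk)
where ω_4 = e^(-2πi/4)

Computing each X[k]:
X[0] = 3
X[1] = 5-4i
X[2] = -1
X[3] = 5+4i

X = [3, 5-4i, -1, 5+4i]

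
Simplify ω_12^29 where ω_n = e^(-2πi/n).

Since ω_12^12 = 1, powers reduce modulo 12.
29 mod 12 = 5
So ω_12^29 = ω_12^5 = e^(-2πi·5/12)

ω_12^29 = ω_12^5 = -0.8660-0.5000i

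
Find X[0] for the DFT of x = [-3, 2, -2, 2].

X[0] = Σ(n=0 to 3) x[n] · ω_4^0 = Σ x[n]
= (-3) + (2) + (-2) + (2)

X[0] = -1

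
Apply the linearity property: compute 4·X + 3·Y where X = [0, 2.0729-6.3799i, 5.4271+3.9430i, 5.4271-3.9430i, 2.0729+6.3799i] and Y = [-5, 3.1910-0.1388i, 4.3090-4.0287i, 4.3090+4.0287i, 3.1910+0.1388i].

By linearity: DFT(4x + 3y) = 4·DFT(x) + 3·DFT(y)
= 4·[0, 2.0729-6.3799i, 5.4271+3.9430i, 5.4271-3.9430i, 2.0729+6.3799i] + 3·[-5, 3.1910-0.1388i, 4.3090-4.0287i, 4.3090+4.0287i, 3.1910+0.1388i]

Computing element-wise:
Z[0] = 4·(0) + 3·(-5) = -15
Z[1] = 4·(2.0729-6.3799i) + 3·(3.1910-0.1388i) = 17.8646-25.9360i
Z[2] = 4·(5.4271+3.9430i) + 3·(4.3090-4.0287i) = 34.6354+3.6859i
Z[3] = 4·(5.4271-3.9430i) + 3·(4.3090+4.0287i) = 34.6354-3.6859i
Z[4] = 4·(2.0729+6.3799i) + 3·(3.1910+0.1388i) = 17.8646+25.9360i

DFT(4x + 3y) = 4·X + 3·Y = [-15, 17.8646-25.9360i, 34.6354+3.6859i, 34.6354-3.6859i, 17.8646+25.9360i]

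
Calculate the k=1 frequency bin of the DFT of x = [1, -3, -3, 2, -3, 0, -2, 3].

X[1] = Σ(n=0 to 7) x[n] · ω_8^(1n) where ω_8 = e^(-2πi/8)
= (1)·ω_8^0 + (-3)·ω_8^1 + (-3)·ω_8^2 + (2)·ω_8^3 + (-3)·ω_8^4 + (0)·ω_8^5 + (-2)·ω_8^6 + (3)·ω_8^7

X[1] = 2.5858+3.8284i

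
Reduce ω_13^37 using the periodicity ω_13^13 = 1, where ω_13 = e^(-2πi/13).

Since ω_13^13 = 1, powers reduce modulo 13.
37 mod 13 = 11
So ω_13^37 = ω_13^11 = e^(-2πi·11/13)

ω_13^37 = ω_13^11 = 0.5681+0.8230i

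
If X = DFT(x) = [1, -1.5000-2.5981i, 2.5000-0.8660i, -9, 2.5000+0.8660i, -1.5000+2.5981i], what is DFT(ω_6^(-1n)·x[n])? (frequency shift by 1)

Modulation property: DFT(ω_6^(-1n)·x[n]) = X[(k-1) mod 6], so circularly shift X by 1 positions.

X[k-1] = [-1.5000+2.5981i, 1, -1.5000-2.5981i, 2.5000-0.8660i, -9, 2.5000+0.8660i]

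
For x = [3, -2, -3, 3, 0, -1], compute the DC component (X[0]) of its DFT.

X[0] = Σ(n=0 to 5) x[n] · ω_6^0 = Σ x[n]
= (3) + (-2) + (-3) + (3) + (0) + (-1)

X[0] = 0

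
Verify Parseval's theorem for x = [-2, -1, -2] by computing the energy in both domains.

Time domain:
Σ|x[n]|² = |-2|² + |-1|² + |-2|² = 9.0000

Frequency domain:
(1/3)Σ|X[k]|² = (1/3)(|-5|² + |-0.5000-0.8660i|² + |-0.5000+0.8660i|²) = (1/3)·27.0000 = 9.0000

Both sides agree, confirming Parseval's theorem.

Σ|x[n]|² = (1/N)Σ|X[k]|² = 9.0000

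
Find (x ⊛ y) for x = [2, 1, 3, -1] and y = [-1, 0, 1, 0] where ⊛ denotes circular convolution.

(x ⊛ y)[n] = Σ(m=0 to 3) x[m] · y[(n-m) mod 4]

Computing each output sample:
(x ⊛ y)[0] = 1
(x ⊛ y)[1] = -2
(x ⊛ y)[2] = -1
(x ⊛ y)[3] = 2

x ⊛ y = [1, -2, -1, 2]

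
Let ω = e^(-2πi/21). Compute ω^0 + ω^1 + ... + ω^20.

Sum of all nth roots of unity equals 0 for n > 1 (geometric series with r ≠ 1).

0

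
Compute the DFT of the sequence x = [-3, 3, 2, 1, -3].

X[k] = Σ(n=0 to 4) x[n] · ω_5^(nk)
where ω_5 = e^(-2πi/5)

Computing each X[k]:
X[0] = 0
X[1] = -5.4271-6.2941i
X[2] = -2.0729-2.5757i
X[3] = -2.0729+2.5757i
X[4] = -5.4271+6.2941i

X = [0, -5.4271-6.2941i, -2.0729-2.5757i, -2.0729+2.5757i, -5.4271+6.2941i]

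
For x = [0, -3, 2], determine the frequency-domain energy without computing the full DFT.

Parseval: Σ|x[n]|² = (1/N)Σ|X[k]|², so Σ|X[k]|² = N·Σ|x[n]|² = 3·13.0000

Σ|X[k]|² = N·Σ|x[n]|² = 3·13.0000 = 39.0000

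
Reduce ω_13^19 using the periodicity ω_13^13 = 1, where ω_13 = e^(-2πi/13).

Since ω_13^13 = 1, powers reduce modulo 13.
19 mod 13 = 6
So ω_13^19 = ω_13^6 = e^(-2πi·6/13)

ω_13^19 = ω_13^6 = -0.9709-0.2393i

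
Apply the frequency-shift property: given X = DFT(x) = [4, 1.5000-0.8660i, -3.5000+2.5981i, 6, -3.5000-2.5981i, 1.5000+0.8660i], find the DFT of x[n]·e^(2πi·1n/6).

Modulation property: DFT(ω_6^(-1n)·x[n]) = X[(k-1) mod 6], so circularly shift X by 1 positions.

X[k-1] = [1.5000+0.8660i, 4, 1.5000-0.8660i, -3.5000+2.5981i, 6, -3.5000-2.5981i]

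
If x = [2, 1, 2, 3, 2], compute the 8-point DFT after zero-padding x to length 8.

Original 5-point DFT: [10, -1.1180+1.5388i, 1.1180-0.3633i, 1.1180+0.3633i, -1.1180-1.5388i]
Zero-padded 8-point DFT provides frequency interpolation.

DFT_8([x, 0, ...]) = [10, -1.4142-4.8284i, 2+2i, 1.4142-0.8284i, 2, 1.4142+0.8284i, 2-2i, -1.4142+4.8284i]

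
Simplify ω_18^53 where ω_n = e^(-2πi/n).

Since ω_18^18 = 1, powers reduce modulo 18.
53 mod 18 = 17
So ω_18^53 = ω_18^17 = e^(-2πi·17/18)

ω_18^53 = ω_18^17 = 0.9397+0.3420i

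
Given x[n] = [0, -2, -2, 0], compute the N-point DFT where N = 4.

X[k] = Σ(n=0 to 3) x[n] · ω_4^(nk)
where ω_4 = e^(-2πi/4)

Computing each X[k]:
X[0] = -4
X[1] = 2+2i
X[2] = 0
X[3] = 2-2i

X = [-4, 2+2i, 0, 2-2i]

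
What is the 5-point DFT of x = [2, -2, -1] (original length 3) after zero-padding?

Original 3-point DFT: [-1, 3.5000+0.8660i, 3.5000-0.8660i]
Zero-padded 5-point DFT provides frequency interpolation.

DFT_5([x, 0, ...]) = [-1, 2.1910+2.4899i, 3.3090+0.2245i, 3.3090-0.2245i, 2.1910-2.4899i]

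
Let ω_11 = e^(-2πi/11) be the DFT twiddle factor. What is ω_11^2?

ω_11^2 = e^(-2πi·2/11)
= cos(-2π·2/11) + i·sin(-2π·2/11)
= cos(-4π/11) + i·sin(-4π/11)

ω_11^2 = cos(-4π/11) + i·sin(-4π/11) = 0.4154-0.9096i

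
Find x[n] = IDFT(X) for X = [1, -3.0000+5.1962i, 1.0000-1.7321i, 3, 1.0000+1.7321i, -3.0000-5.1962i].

x[n] = (1/6) Σ(k=0 to 5) X[k] · e^(2πikn/6)

Computing each x[n]:
x[0] = 0
x[1] = -2
x[2] = -1
x[3] = 1
x[4] = 3
x[5] = 0

x = [0, -2, -1, 1, 3, 0]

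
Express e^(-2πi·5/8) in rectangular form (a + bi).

ω_8^5 = e^(-2πi·5/8)
= cos(-2π·5/8) + i·sin(-2π·5/8)
= cos(-10π/8) + i·sin(-10π/8)

ω_8^5 = cos(-10π/8) + i·sin(-10π/8) = -0.7071+0.7071i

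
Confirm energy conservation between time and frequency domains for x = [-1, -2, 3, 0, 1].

Time domain:
Σ|x[n]|² = |-1|² + |-2|² + |3|² + |0|² + |1|² = 15.0000

Frequency domain:
(1/5)Σ|X[k]|² = (1/5)(|1|² + |-3.7361+1.0898i|² + |0.7361+4.6165i|² + |0.7361-4.6165i|² + |-3.7361-1.0898i|²) = (1/5)·75.0000 = 15.0000

Both sides agree, confirming Parseval's theorem.

Σ|x[n]|² = (1/N)Σ|X[k]|² = 15.0000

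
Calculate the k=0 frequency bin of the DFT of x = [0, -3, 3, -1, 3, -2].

X[0] = Σ(n=0 to 5) x[n] · ω_6^0 = Σ x[n]
= (0) + (-3) + (3) + (-1) + (3) + (-2)

X[0] = 0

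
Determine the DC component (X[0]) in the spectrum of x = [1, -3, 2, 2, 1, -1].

X[0] = Σ(n=0 to 5) x[n] · ω_6^0 = Σ x[n]
= (1) + (-3) + (2) + (2) + (1) + (-1)

X[0] = 2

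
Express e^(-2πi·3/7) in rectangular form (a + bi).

ω_7^3 = e^(-2πi·3/7)
= cos(-2π·3/7) + i·sin(-2π·3/7)
= cos(-6π/7) + i·sin(-6π/7)

ω_7^3 = cos(-6π/7) + i·sin(-6π/7) = -0.9010-0.4339i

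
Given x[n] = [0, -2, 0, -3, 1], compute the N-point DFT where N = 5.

X[k] = Σ(n=0 to 4) x[n] · ω_5^(nk)
where ω_5 = e^(-2πi/5)

Computing each X[k]:
X[0] = -4
X[1] = 2.1180+1.0898i
X[2] = -0.1180+4.6165i
X[3] = -0.1180-4.6165i
X[4] = 2.1180-1.0898i

X = [-4, 2.1180+1.0898i, -0.1180+4.6165i, -0.1180-4.6165i, 2.1180-1.0898i]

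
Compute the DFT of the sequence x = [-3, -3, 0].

X[k] = Σ(n=0 to 2) x[n] · ω_3^(nk)
where ω_3 = e^(-2πi/3)

Computing each X[k]:
X[0] = -6
X[1] = -1.5000+2.5981i
X[2] = -1.5000-2.5981i

X = [-6, -1.5000+2.5981i, -1.5000-2.5981i]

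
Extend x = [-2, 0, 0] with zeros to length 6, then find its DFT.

Original 3-point DFT: [-2, -2, -2]
Zero-padded 6-point DFT provides frequency interpolation.

DFT_6([x, 0, ...]) = [-2, -2, -2, -2, -2, -2]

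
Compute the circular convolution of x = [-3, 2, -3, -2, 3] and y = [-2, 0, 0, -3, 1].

(x ⊛ y)[n] = Σ(m=0 to 4) x[m] · y[(n-m) mod 5]

Computing each output sample:
(x ⊛ y)[0] = 17
(x ⊛ y)[1] = -1
(x ⊛ y)[2] = -5
(x ⊛ y)[3] = 16
(x ⊛ y)[4] = -15

x ⊛ y = [17, -1, -5, 16, -15]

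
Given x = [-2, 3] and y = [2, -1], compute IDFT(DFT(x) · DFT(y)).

(x ⊛ y)[n] = Σ(m=0 to 1) x[m] · y[(n-m) mod 2]

Computing each output sample:
(x ⊛ y)[0] = -7
(x ⊛ y)[1] = 8

x ⊛ y = [-7, 8]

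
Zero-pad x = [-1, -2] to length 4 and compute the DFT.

Original 2-point DFT: [-3, 1]
Zero-padded 4-point DFT provides frequency interpolation.

DFT_4([x, 0, ...]) = [-3, -1+2i, 1, -1-2i]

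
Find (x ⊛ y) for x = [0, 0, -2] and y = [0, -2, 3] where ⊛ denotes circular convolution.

(x ⊛ y)[n] = Σ(m=0 to 2) x[m] · y[(n-m) mod 3]

Computing each output sample:
(x ⊛ y)[0] = 4
(x ⊛ y)[1] = -6
(x ⊛ y)[2] = 0

x ⊛ y = [4, -6, 0]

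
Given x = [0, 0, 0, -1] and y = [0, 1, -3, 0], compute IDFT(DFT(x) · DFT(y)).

(x ⊛ y)[n] = Σ(m=0 to 3) x[m] · y[(n-m) mod 4]

Computing each output sample:
(x ⊛ y)[0] = -1
(x ⊛ y)[1] = 3
(x ⊛ y)[2] = 0
(x ⊛ y)[3] = 0

x ⊛ y = [-1, 3, 0, 0]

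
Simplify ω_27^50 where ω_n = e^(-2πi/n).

Since ω_27^27 = 1, powers reduce modulo 27.
50 mod 27 = 23
So ω_27^50 = ω_27^23 = e^(-2πi·23/27)

ω_27^50 = ω_27^23 = 0.5972+0.8021i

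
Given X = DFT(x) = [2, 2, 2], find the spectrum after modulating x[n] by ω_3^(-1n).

Modulation property: DFT(ω_3^(-1n)·x[n]) = X[(k-1) mod 3], so circularly shift X by 1 positions.

X[k-1] = [2, 2, 2]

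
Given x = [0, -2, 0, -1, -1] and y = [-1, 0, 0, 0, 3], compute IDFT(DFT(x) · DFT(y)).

(x ⊛ y)[n] = Σ(m=0 to 4) x[m] · y[(n-m) mod 5]

Computing each output sample:
(x ⊛ y)[0] = -6
(x ⊛ y)[1] = 2
(x ⊛ y)[2] = -3
(x ⊛ y)[3] = -2
(x ⊛ y)[4] = 1

x ⊛ y = [-6, 2, -3, -2, 1]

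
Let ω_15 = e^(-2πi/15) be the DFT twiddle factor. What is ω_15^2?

ω_15^2 = e^(-2πi·2/15)
= cos(-2π·2/15) + i·sin(-2π·2/15)
= cos(-4π/15) + i·sin(-4π/15)

ω_15^2 = cos(-4π/15) + i·sin(-4π/15) = 0.6691-0.7431i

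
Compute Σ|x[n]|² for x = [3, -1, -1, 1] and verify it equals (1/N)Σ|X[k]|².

Time domain:
Σ|x[n]|² = |3|² + |-1|² + |-1|² + |1|² = 12.0000

Frequency domain:
(1/4)Σ|X[k]|² = (1/4)(|2|² + |4+2i|² + |2|² + |4-2i|²) = (1/4)·48.0000 = 12.0000

Both sides agree, confirming Parseval's theorem.

Σ|x[n]|² = (1/N)Σ|X[k]|² = 12.0000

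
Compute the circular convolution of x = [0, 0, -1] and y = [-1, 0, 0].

(x ⊛ y)[n] = Σ(m=0 to 2) x[m] · y[(n-m) mod 3]

Computing each output sample:
(x ⊛ y)[0] = 0
(x ⊛ y)[1] = 0
(x ⊛ y)[2] = 1

x ⊛ y = [0, 0, 1]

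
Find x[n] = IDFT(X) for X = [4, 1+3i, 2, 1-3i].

x[n] = (1/4) Σ(k=0 to 3) X[k] · e^(2πikn/4)

Computing each x[n]:
x[0] = 2
x[1] = -1
x[2] = 1
x[3] = 2

x = [2, -1, 1, 2]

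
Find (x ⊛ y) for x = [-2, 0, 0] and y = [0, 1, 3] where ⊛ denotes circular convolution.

(x ⊛ y)[n] = Σ(m=0 to 2) x[m] · y[(n-m) mod 3]

Computing each output sample:
(x ⊛ y)[0] = 0
(x ⊛ y)[1] = -2
(x ⊛ y)[2] = -6

x ⊛ y = [0, -2, -6]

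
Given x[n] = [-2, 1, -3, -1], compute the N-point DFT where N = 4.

X[k] = Σ(n=0 to 3) x[n] · ω_4^(nk)
where ω_4 = e^(-2πi/4)

Computing each X[k]:
X[0] = -5
X[1] = 1-2i
X[2] = -5
X[3] = 1+2i

X = [-5, 1-2i, -5, 1+2i]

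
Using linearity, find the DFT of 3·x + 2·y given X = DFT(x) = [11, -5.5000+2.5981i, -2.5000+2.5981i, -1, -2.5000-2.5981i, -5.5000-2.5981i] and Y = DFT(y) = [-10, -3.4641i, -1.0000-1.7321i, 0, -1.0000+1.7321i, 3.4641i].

By linearity: DFT(3x + 2y) = 3·DFT(x) + 2·DFT(y)
= 3·[11, -5.5000+2.5981i, -2.5000+2.5981i, -1, -2.5000-2.5981i, -5.5000-2.5981i] + 2·[-10, -3.4641i, -1.0000-1.7321i, 0, -1.0000+1.7321i, 3.4641i]

Computing element-wise:
Z[0] = 3·(11) + 2·(-10) = 13
Z[1] = 3·(-5.5000+2.5981i) + 2·(-3.4641i) = -16.5000+0.8661i
Z[2] = 3·(-2.5000+2.5981i) + 2·(-1.0000-1.7321i) = -9.5000+4.3301i
Z[3] = 3·(-1) + 2·(0) = -3
Z[4] = 3·(-2.5000-2.5981i) + 2·(-1.0000+1.7321i) = -9.5000-4.3301i
Z[5] = 3·(-5.5000-2.5981i) + 2·(3.4641i) = -16.5000-0.8661i

DFT(3x + 2y) = 3·X + 2·Y = [13, -16.5000+0.8661i, -9.5000+4.3301i, -3, -9.5000-4.3301i, -16.5000-0.8661i]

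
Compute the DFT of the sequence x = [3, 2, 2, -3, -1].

X[k] = Σ(n=0 to 4) x[n] · ω_5^(nk)
where ω_5 = e^(-2πi/5)

Computing each X[k]:
X[0] = 3
X[1] = 4.1180-5.7921i
X[2] = 1.8820+2.9919i
X[3] = 1.8820-2.9919i
X[4] = 4.1180+5.7921i

X = [3, 4.1180-5.7921i, 1.8820+2.9919i, 1.8820-2.9919i, 4.1180+5.7921i]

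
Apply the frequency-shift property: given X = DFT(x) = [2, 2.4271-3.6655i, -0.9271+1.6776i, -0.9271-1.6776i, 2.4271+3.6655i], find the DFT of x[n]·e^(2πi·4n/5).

Modulation property: DFT(ω_5^(-4n)·x[n]) = X[(k-4) mod 5], so circularly shift X by 4 positions.

X[k-4] = [2.4271-3.6655i, -0.9271+1.6776i, -0.9271-1.6776i, 2.4271+3.6655i, 2]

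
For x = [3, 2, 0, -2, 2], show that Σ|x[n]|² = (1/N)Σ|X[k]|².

Time domain:
Σ|x[n]|² = |3|² + |2|² + |0|² + |-2|² + |2|² = 21.0000

Frequency domain:
(1/5)Σ|X[k]|² = (1/5)(|5|² + |5.8541-1.1756i|² + |-0.8541+1.9021i|² + |-0.8541-1.9021i|² + |5.8541+1.1756i|²) = (1/5)·105.0000 = 21.0000

Both sides agree, confirming Parseval's theorem.

Σ|x[n]|² = (1/N)Σ|X[k]|² = 21.0000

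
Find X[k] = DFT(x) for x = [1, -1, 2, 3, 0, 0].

X[k] = Σ(n=0 to 5) x[n] · ω_6^(nk)
where ω_6 = e^(-2πi/6)

Computing each X[k]:
X[0] = 5
X[1] = -3.5000-0.8660i
X[2] = 3.5000+2.5981i
X[3] = 1
X[4] = 3.5000-2.5981i
X[5] = -3.5000+0.8660i

X = [5, -3.5000-0.8660i, 3.5000+2.5981i, 1, 3.5000-2.5981i, -3.5000+0.8660i]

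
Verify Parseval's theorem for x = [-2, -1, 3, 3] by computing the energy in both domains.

Time domain:
Σ|x[n]|² = |-2|² + |-1|² + |3|² + |3|² = 23.0000

Frequency domain:
(1/4)Σ|X[k]|² = (1/4)(|3|² + |-5+4i|² + |-1|² + |-5-4i|²) = (1/4)·92.0000 = 23.0000

Both sides agree, confirming Parseval's theorem.

Σ|x[n]|² = (1/N)Σ|X[k]|² = 23.0000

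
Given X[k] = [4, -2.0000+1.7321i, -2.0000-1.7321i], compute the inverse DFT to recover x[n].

x[n] = (1/3) Σ(k=0 to 2) X[k] · e^(2πikn/3)

Computing each x[n]:
x[0] = 0
x[1] = 1
x[2] = 3

x = [0, 1, 3]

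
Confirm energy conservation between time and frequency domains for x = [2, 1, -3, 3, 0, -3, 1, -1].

Time domain:
Σ|x[n]|² = |2|² + |1|² + |-3|² + |3|² + |0|² + |-3|² + |1|² + |-1|² = 34.0000

Frequency domain:
(1/8)Σ|X[k]|² = (1/8)(|0|² + |2.0000-1.6569i|² + |4+4i|² + |2.0000-9.6569i|² + |0|² + |2.0000+9.6569i|² + |4-4i|² + |2.0000+1.6569i|²) = (1/8)·272.0000 = 34.0000

Both sides agree, confirming Parseval's theorem.

Σ|x[n]|² = (1/N)Σ|X[k]|² = 34.0000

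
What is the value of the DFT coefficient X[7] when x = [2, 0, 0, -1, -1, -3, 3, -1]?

X[7] = Σ(n=0 to 7) x[n] · ω_8^(7n) where ω_8 = e^(-2πi/8)
= (2)·ω_8^0 + (0)·ω_8^7 + (0)·ω_8^14 + (-1)·ω_8^21 + (-1)·ω_8^28 + (-3)·ω_8^35 + (3)·ω_8^42 + (-1)·ω_8^49

X[7] = 5.1213-0.8787i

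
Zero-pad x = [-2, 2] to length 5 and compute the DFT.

Original 2-point DFT: [0, -4]
Zero-padded 5-point DFT provides frequency interpolation.

DFT_5([x, 0, ...]) = [0, -1.3820-1.9021i, -3.6180-1.1756i, -3.6180+1.1756i, -1.3820+1.9021i]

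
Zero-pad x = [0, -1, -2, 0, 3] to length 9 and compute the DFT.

Original 5-point DFT: [0, 2.2361+4.9798i, -2.2361+0.4490i, -2.2361-0.4490i, 2.2361-4.9798i]
Zero-padded 9-point DFT provides frequency interpolation.

DFT_9([x, 0, ...]) = [0, -3.9324+1.5863i, 4.0039+3.5972i, -3.4641i, -0.0715+2.0109i, -0.0715-2.0109i, 3.4641i, 4.0039-3.5972i, -3.9324-1.5863i]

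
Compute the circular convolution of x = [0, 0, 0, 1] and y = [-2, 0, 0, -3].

(x ⊛ y)[n] = Σ(m=0 to 3) x[m] · y[(n-m) mod 4]

Computing each output sample:
(x ⊛ y)[0] = 0
(x ⊛ y)[1] = 0
(x ⊛ y)[2] = -3
(x ⊛ y)[3] = -2

x ⊛ y = [0, 0, -3, -2]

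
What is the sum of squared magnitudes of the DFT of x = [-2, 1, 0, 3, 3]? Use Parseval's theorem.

Parseval: Σ|x[n]|² = (1/N)Σ|X[k]|², so Σ|X[k]|² = N·Σ|x[n]|² = 5·23.0000

Σ|X[k]|² = N·Σ|x[n]|² = 5·23.0000 = 115.0000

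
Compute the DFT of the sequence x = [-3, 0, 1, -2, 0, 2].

X[k] = Σ(n=0 to 5) x[n] · ω_6^(nk)
where ω_6 = e^(-2πi/6)

Computing each X[k]:
X[0] = -2
X[1] = -0.5000+0.8660i
X[2] = -6.5000+2.5981i
X[3] = -2
X[4] = -6.5000-2.5981i
X[5] = -0.5000-0.8660i

X = [-2, -0.5000+0.8660i, -6.5000+2.5981i, -2, -6.5000-2.5981i, -0.5000-0.8660i]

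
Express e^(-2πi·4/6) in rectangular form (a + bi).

ω_6^4 = e^(-2πi·4/6)
= cos(-2π·4/6) + i·sin(-2π·4/6)
= cos(-8π/6) + i·sin(-8π/6)

ω_6^4 = cos(-8π/6) + i·sin(-8π/6) = -0.5000+0.8660i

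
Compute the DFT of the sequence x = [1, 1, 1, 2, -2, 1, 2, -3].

X[k] = Σ(n=0 to 7) x[n] · ω_8^(nk)
where ω_8 = e^(-2πi/8)

Computing each X[k]:
X[0] = 3
X[1] = -0.5355-2.5355i
X[2] = -4-3i
X[3] = 6.5355-4.5355i
X[4] = 1
X[5] = 6.5355+4.5355i
X[6] = -4+3i
X[7] = -0.5355+2.5355i

X = [3, -0.5355-2.5355i, -4-3i, 6.5355-4.5355i, 1, 6.5355+4.5355i, -4+3i, -0.5355+2.5355i]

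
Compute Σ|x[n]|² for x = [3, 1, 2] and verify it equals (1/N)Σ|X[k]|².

Time domain:
Σ|x[n]|² = |3|² + |1|² + |2|² = 14.0000

Frequency domain:
(1/3)Σ|X[k]|² = (1/3)(|6|² + |1.5000+0.8660i|² + |1.5000-0.8660i|²) = (1/3)·42.0000 = 14.0000

Both sides agree, confirming Parseval's theorem.

Σ|x[n]|² = (1/N)Σ|X[k]|² = 14.0000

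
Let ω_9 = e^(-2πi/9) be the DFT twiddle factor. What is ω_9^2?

ω_9^2 = e^(-2πi·2/9)
= cos(-2π·2/9) + i·sin(-2π·2/9)
= cos(-4π/9) + i·sin(-4π/9)

ω_9^2 = cos(-4π/9) + i·sin(-4π/9) = 0.1736-0.9848i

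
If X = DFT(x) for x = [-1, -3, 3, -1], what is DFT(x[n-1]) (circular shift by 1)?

Time shift by 1: X_shifted[k] = ω_4^(1k) · X[k]
Shifted x = [-1, -1, -3, 3]

DFT(x[n-1]) = [-2, 2+4i, -6, 2-4i]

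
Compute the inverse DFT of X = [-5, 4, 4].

x[n] = (1/3) Σ(k=0 to 2) X[k] · e^(2πikn/3)

Computing each x[n]:
x[0] = 1
x[1] = -3
x[2] = -3

x = [1, -3, -3]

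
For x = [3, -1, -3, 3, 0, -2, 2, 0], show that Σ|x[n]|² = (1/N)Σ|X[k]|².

Time domain:
Σ|x[n]|² = |3|² + |-1|² + |-3|² + |3|² + |0|² + |-2|² + |2|² + |0|² = 36.0000

Frequency domain:
(1/8)Σ|X[k]|² = (1/8)(|2|² + |1.5858+2.1716i|² + |4+6i|² + |4.4142-7.8284i|² + |2|² + |4.4142+7.8284i|² + |4-6i|² + |1.5858-2.1716i|²) = (1/8)·288.0000 = 36.0000

Both sides agree, confirming Parseval's theorem.

Σ|x[n]|² = (1/N)Σ|X[k]|² = 36.0000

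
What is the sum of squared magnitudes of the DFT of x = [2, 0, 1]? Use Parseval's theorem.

Parseval: Σ|x[n]|² = (1/N)Σ|X[k]|², so Σ|X[k]|² = N·Σ|x[n]|² = 3·5.0000

Σ|X[k]|² = N·Σ|x[n]|² = 3·5.0000 = 15.0000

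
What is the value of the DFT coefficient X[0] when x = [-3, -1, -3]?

X[0] = Σ(n=0 to 2) x[n] · ω_3^0 = Σ x[n]
= (-3) + (-1) + (-3)

X[0] = -7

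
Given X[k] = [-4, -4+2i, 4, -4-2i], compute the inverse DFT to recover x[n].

x[n] = (1/4) Σ(k=0 to 3) X[k] · e^(2πikn/4)

Computing each x[n]:
x[0] = -2
x[1] = -3
x[2] = 2
x[3] = -1

x = [-2, -3, 2, -1]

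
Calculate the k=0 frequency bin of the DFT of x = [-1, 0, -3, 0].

X[0] = Σ(n=0 to 3) x[n] · ω_4^0 = Σ x[n]
= (-1) + (0) + (-3) + (0)

X[0] = -4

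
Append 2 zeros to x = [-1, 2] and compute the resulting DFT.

Original 2-point DFT: [1, -3]
Zero-padded 4-point DFT provides frequency interpolation.

DFT_4([x, 0, ...]) = [1, -1-2i, -3, -1+2i]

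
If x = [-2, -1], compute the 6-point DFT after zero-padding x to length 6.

Original 2-point DFT: [-3, -1]
Zero-padded 6-point DFT provides frequency interpolation.

DFT_6([x, 0, ...]) = [-3, -2.5000+0.8660i, -1.5000+0.8660i, -1, -1.5000-0.8660i, -2.5000-0.8660i]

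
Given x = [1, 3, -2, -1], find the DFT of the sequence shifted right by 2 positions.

Time shift by 2: X_shifted[k] = ω_4^(2k) · X[k]
Shifted x = [-2, -1, 1, 3]

DFT(x[n-2]) = [1, -3+4i, -3, -3-4i]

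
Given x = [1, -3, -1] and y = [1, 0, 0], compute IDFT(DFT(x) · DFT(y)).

(x ⊛ y)[n] = Σ(m=0 to 2) x[m] · y[(n-m) mod 3]

Computing each output sample:
(x ⊛ y)[0] = 1
(x ⊛ y)[1] = -3
(x ⊛ y)[2] = -1

x ⊛ y = [1, -3, -1]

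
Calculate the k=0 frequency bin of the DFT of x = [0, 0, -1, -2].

X[0] = Σ(n=0 to 3) x[n] · ω_4^0 = Σ x[n]
= (0) + (0) + (-1) + (-2)

X[0] = -3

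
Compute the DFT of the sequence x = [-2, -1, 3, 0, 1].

X[k] = Σ(n=0 to 4) x[n] · ω_5^(nk)
where ω_5 = e^(-2πi/5)

Computing each X[k]:
X[0] = 1
X[1] = -4.4271+0.1388i
X[2] = -1.0729+4.0287i
X[3] = -1.0729-4.0287i
X[4] = -4.4271-0.1388i

X = [1, -4.4271+0.1388i, -1.0729+4.0287i, -1.0729-4.0287i, -4.4271-0.1388i]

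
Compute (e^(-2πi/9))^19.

Since ω_9^9 = 1, powers reduce modulo 9.
19 mod 9 = 1
So ω_9^19 = ω_9^1 = e^(-2πi·1/9)

ω_9^19 = ω_9^1 = 0.7660-0.6428i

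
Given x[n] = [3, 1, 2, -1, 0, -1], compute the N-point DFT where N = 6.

X[k] = Σ(n=0 to 5) x[n] · ω_6^(nk)
where ω_6 = e^(-2πi/6)

Computing each X[k]:
X[0] = 4
X[1] = 3.0000-3.4641i
X[2] = 1
X[3] = 6
X[4] = 1
X[5] = 3.0000+3.4641i

X = [4, 3.0000-3.4641i, 1, 6, 1, 3.0000+3.4641i]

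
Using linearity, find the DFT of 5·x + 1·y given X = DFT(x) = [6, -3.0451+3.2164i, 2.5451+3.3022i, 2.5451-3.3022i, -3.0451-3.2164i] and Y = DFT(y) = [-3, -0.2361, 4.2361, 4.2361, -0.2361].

By linearity: DFT(5x + 1y) = 5·DFT(x) + 1·DFT(y)
= 5·[6, -3.0451+3.2164i, 2.5451+3.3022i, 2.5451-3.3022i, -3.0451-3.2164i] + 1·[-3, -0.2361, 4.2361, 4.2361, -0.2361]

Computing element-wise:
Z[0] = 5·(6) + 1·(-3) = 27
Z[1] = 5·(-3.0451+3.2164i) + 1·(-0.2361) = -15.4616+16.0820i
Z[2] = 5·(2.5451+3.3022i) + 1·(4.2361) = 16.9616+16.5110i
Z[3] = 5·(2.5451-3.3022i) + 1·(4.2361) = 16.9616-16.5110i
Z[4] = 5·(-3.0451-3.2164i) + 1·(-0.2361) = -15.4616-16.0820i

DFT(5x + 1y) = 5·X + 1·Y = [27, -15.4616+16.0820i, 16.9616+16.5110i, 16.9616-16.5110i, -15.4616-16.0820i]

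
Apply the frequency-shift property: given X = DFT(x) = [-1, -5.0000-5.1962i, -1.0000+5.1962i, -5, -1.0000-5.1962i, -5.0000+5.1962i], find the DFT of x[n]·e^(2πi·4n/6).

Modulation property: DFT(ω_6^(-4n)·x[n]) = X[(k-4) mod 6], so circularly shift X by 4 positions.

X[k-4] = [-1.0000+5.1962i, -5, -1.0000-5.1962i, -5.0000+5.1962i, -1, -5.0000-5.1962i]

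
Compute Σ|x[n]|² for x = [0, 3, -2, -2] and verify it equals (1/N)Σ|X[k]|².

Time domain:
Σ|x[n]|² = |0|² + |3|² + |-2|² + |-2|² = 17.0000

Frequency domain:
(1/4)Σ|X[k]|² = (1/4)(|-1|² + |2-5i|² + |-3|² + |2+5i|²) = (1/4)·68.0000 = 17.0000

Both sides agree, confirming Parseval's theorem.

Σ|x[n]|² = (1/N)Σ|X[k]|² = 17.0000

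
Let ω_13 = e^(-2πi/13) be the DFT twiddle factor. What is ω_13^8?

ω_13^8 = e^(-2πi·8/13)
= cos(-2π·8/13) + i·sin(-2π·8/13)
= cos(-16π/13) + i·sin(-16π/13)

ω_13^8 = cos(-16π/13) + i·sin(-16π/13) = -0.7485+0.6631i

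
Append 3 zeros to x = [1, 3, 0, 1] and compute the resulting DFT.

Original 4-point DFT: [5, 1-2i, -3, 1+2i]
Zero-padded 7-point DFT provides frequency interpolation.

DFT_7([x, 0, ...]) = [5, 1.9695-2.7794i, 0.9559-2.1430i, -1.9254-2.2766i, -1.9254+2.2766i, 0.9559+2.1430i, 1.9695+2.7794i]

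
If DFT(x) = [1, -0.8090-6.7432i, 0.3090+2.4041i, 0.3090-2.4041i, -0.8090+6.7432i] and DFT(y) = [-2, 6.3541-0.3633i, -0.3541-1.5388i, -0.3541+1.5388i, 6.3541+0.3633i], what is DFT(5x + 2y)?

By linearity: DFT(5x + 2y) = 5·DFT(x) + 2·DFT(y)
= 5·[1, -0.8090-6.7432i, 0.3090+2.4041i, 0.3090-2.4041i, -0.8090+6.7432i] + 2·[-2, 6.3541-0.3633i, -0.3541-1.5388i, -0.3541+1.5388i, 6.3541+0.3633i]

Computing element-wise:
Z[0] = 5·(1) + 2·(-2) = 1
Z[1] = 5·(-0.8090-6.7432i) + 2·(6.3541-0.3633i) = 8.6632-34.4426i
Z[2] = 5·(0.3090+2.4041i) + 2·(-0.3541-1.5388i) = 0.8368+8.9429i
Z[3] = 5·(0.3090-2.4041i) + 2·(-0.3541+1.5388i) = 0.8368-8.9429i
Z[4] = 5·(-0.8090+6.7432i) + 2·(6.3541+0.3633i) = 8.6632+34.4426i

DFT(5x + 2y) = 5·X + 2·Y = [1, 8.6632-34.4426i, 0.8368+8.9429i, 0.8368-8.9429i, 8.6632+34.4426i]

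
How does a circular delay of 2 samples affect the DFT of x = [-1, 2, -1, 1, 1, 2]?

Time shift by 2: X_shifted[k] = ω_6^(2k) · X[k]
Shifted x = [1, 2, -1, 2, -1, 1]

DFT(x[n-2]) = [4, 1.5000-0.8660i, 2.5000-0.8660i, -6, 2.5000+0.8660i, 1.5000+0.8660i]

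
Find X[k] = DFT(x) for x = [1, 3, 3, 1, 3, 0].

X[k] = Σ(n=0 to 5) x[n] · ω_6^(nk)
where ω_6 = e^(-2πi/6)

Computing each X[k]:
X[0] = 11
X[1] = -1.5000-2.5981i
X[2] = -2.5000-2.5981i
X[3] = 3
X[4] = -2.5000+2.5981i
X[5] = -1.5000+2.5981i

X = [11, -1.5000-2.5981i, -2.5000-2.5981i, 3, -2.5000+2.5981i, -1.5000+2.5981i]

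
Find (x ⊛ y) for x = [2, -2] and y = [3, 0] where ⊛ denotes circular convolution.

(x ⊛ y)[n] = Σ(m=0 to 1) x[m] · y[(n-m) mod 2]

Computing each output sample:
(x ⊛ y)[0] = 6
(x ⊛ y)[1] = -6

x ⊛ y = [6, -6]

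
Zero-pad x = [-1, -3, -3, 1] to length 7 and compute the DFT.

Original 4-point DFT: [-6, 2+4i, -2, 2-4i]
Zero-padded 7-point DFT provides frequency interpolation.

DFT_7([x, 0, ...]) = [-6, -3.1039+4.8364i, 2.9940+2.4050i, -0.3901-2.0188i, -0.3901+2.0188i, 2.9940-2.4050i, -3.1039-4.8364i]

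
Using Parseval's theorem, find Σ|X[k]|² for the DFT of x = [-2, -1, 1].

Parseval: Σ|x[n]|² = (1/N)Σ|X[k]|², so Σ|X[k]|² = N·Σ|x[n]|² = 3·6.0000

Σ|X[k]|² = N·Σ|x[n]|² = 3·6.0000 = 18.0000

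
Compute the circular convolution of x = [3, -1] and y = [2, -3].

(x ⊛ y)[n] = Σ(m=0 to 1) x[m] · y[(n-m) mod 2]

Computing each output sample:
(x ⊛ y)[0] = 9
(x ⊛ y)[1] = -11

x ⊛ y = [9, -11]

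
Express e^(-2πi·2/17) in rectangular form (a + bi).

ω_17^2 = e^(-2πi·2/17)
= cos(-2π·2/17) + i·sin(-2π·2/17)
= cos(-4π/17) + i·sin(-4π/17)

ω_17^2 = cos(-4π/17) + i·sin(-4π/17) = 0.7390-0.6737i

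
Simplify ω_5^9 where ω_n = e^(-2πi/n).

Since ω_5^5 = 1, powers reduce modulo 5.
9 mod 5 = 4
So ω_5^9 = ω_5^4 = e^(-2πi·4/5)

ω_5^9 = ω_5^4 = 0.3090+0.9511i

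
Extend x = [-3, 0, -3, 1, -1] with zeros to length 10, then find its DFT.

Original 5-point DFT: [-6, -1.6910+1.4001i, -2.8090-4.3920i, -2.8090+4.3920i, -1.6910-1.4001i]
Zero-padded 10-point DFT provides frequency interpolation.

DFT_10([x, 0, ...]) = [-6, -3.4271+2.4899i, -1.6910+1.4001i, -0.0729-0.2245i, -2.8090-4.3920i, -8, -2.8090+4.3920i, -0.0729+0.2245i, -1.6910-1.4001i, -3.4271-2.4899i]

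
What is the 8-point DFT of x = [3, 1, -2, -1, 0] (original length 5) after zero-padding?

Original 5-point DFT: [1, 5.7361-0.3633i, 1.2639-1.5388i, 1.2639+1.5388i, 5.7361+0.3633i]
Zero-padded 8-point DFT provides frequency interpolation.

DFT_8([x, 0, ...]) = [1, 4.4142+2.0000i, 5-2i, 1.5858-2.0000i, 1, 1.5858+2.0000i, 5+2i, 4.4142-2.0000i]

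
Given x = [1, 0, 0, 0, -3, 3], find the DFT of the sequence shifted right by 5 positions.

Time shift by 5: X_shifted[k] = ω_6^(5k) · X[k]
Shifted x = [0, 0, 0, -3, 3, 1]

DFT(x[n-5]) = [1, 2.0000+3.4641i, -5.0000-1.7321i, 5, -5.0000+1.7321i, 2.0000-3.4641i]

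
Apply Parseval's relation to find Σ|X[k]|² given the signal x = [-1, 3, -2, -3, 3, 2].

Parseval: Σ|x[n]|² = (1/N)Σ|X[k]|², so Σ|X[k]|² = N·Σ|x[n]|² = 6·36.0000

Σ|X[k]|² = N·Σ|x[n]|² = 6·36.0000 = 216.0000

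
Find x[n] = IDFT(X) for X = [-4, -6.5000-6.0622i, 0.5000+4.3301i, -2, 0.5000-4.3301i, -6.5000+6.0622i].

x[n] = (1/6) Σ(k=0 to 5) X[k] · e^(2πikn/6)

Computing each x[n]:
x[0] = -3
x[1] = -1
x[2] = 3
x[3] = 2
x[4] = -3
x[5] = -2

x = [-3, -1, 3, 2, -3, -2]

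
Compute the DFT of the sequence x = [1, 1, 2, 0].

X[k] = Σ(n=0 to 3) x[n] · ω_4^(nk)
where ω_4 = e^(-2πi/4)

Computing each X[k]:
X[0] = 4
X[1] = -1-1i
X[2] = 2
X[3] = -1+1i

X = [4, -1-1i, 2, -1+1i]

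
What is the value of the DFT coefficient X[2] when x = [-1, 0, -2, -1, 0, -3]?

X[2] = Σ(n=0 to 5) x[n] · ω_6^(2n) where ω_6 = e^(-2πi/6)
= (-1)·ω_6^0 + (0)·ω_6^2 + (-2)·ω_6^4 + (-1)·ω_6^6 + (0)·ω_6^8 + (-3)·ω_6^10

X[2] = 0.5000-4.3301i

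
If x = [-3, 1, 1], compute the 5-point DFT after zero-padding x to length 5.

Original 3-point DFT: [-1, -4, -4]
Zero-padded 5-point DFT provides frequency interpolation.

DFT_5([x, 0, ...]) = [-1, -3.5000-1.5388i, -3.5000+0.3633i, -3.5000-0.3633i, -3.5000+1.5388i]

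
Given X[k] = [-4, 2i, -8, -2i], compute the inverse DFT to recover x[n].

x[n] = (1/4) Σ(k=0 to 3) X[k] · e^(2πikn/4)

Computing each x[n]:
x[0] = -3
x[1] = 0
x[2] = -3
x[3] = 2

x = [-3, 0, -3, 2]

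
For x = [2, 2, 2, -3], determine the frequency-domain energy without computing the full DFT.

Parseval: Σ|x[n]|² = (1/N)Σ|X[k]|², so Σ|X[k]|² = N·Σ|x[n]|² = 4·21.0000

Σ|X[k]|² = N·Σ|x[n]|² = 4·21.0000 = 84.0000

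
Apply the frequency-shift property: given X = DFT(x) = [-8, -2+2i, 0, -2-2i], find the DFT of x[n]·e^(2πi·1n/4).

Modulation property: DFT(ω_4^(-1n)·x[n]) = X[(k-1) mod 4], so circularly shift X by 1 positions.

X[k-1] = [-2-2i, -8, -2+2i, 0]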